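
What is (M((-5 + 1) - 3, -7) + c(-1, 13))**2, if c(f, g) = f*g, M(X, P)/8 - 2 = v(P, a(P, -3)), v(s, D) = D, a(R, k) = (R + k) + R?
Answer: 17689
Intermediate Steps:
a(R, k) = k + 2*R
M(X, P) = -8 + 16*P (M(X, P) = 16 + 8*(-3 + 2*P) = 16 + (-24 + 16*P) = -8 + 16*P)
(M((-5 + 1) - 3, -7) + c(-1, 13))**2 = ((-8 + 16*(-7)) - 1*13)**2 = ((-8 - 112) - 13)**2 = (-120 - 13)**2 = (-133)**2 = 17689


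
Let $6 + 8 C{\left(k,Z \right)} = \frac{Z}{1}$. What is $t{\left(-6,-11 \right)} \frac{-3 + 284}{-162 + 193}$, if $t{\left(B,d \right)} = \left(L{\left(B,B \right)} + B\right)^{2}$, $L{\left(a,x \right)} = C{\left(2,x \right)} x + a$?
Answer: $\frac{2529}{31} \approx 81.581$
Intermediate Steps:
$C{\left(k,Z \right)} = - \frac{3}{4} + \frac{Z}{8}$ ($C{\left(k,Z \right)} = - \frac{3}{4} + \frac{Z 1^{-1}}{8} = - \frac{3}{4} + \frac{Z 1}{8} = - \frac{3}{4} + \frac{Z}{8}$)
$L{\left(a,x \right)} = a + x \left(- \frac{3}{4} + \frac{x}{8}\right)$ ($L{\left(a,x \right)} = \left(- \frac{3}{4} + \frac{x}{8}\right) x + a = x \left(- \frac{3}{4} + \frac{x}{8}\right) + a = a + x \left(- \frac{3}{4} + \frac{x}{8}\right)$)
$t{\left(B,d \right)} = \left(2 B + \frac{B \left(-6 + B\right)}{8}\right)^{2}$ ($t{\left(B,d \right)} = \left(\left(B + \frac{B \left(-6 + B\right)}{8}\right) + B\right)^{2} = \left(2 B + \frac{B \left(-6 + B\right)}{8}\right)^{2}$)
$t{\left(-6,-11 \right)} \frac{-3 + 284}{-162 + 193} = \frac{\left(-6\right)^{2} \left(10 - 6\right)^{2}}{64} \frac{-3 + 284}{-162 + 193} = \frac{1}{64} \cdot 36 \cdot 4^{2} \cdot \frac{281}{31} = \frac{1}{64} \cdot 36 \cdot 16 \cdot 281 \cdot \frac{1}{31} = 9 \cdot \frac{281}{31} = \frac{2529}{31}$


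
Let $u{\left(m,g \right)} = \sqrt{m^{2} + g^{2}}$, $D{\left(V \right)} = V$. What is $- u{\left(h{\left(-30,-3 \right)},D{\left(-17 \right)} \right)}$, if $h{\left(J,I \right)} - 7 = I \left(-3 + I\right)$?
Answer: $- \sqrt{914} \approx -30.232$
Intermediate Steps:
$h{\left(J,I \right)} = 7 + I \left(-3 + I\right)$
$u{\left(m,g \right)} = \sqrt{g^{2} + m^{2}}$
$- u{\left(h{\left(-30,-3 \right)},D{\left(-17 \right)} \right)} = - \sqrt{\left(-17\right)^{2} + \left(7 + \left(-3\right)^{2} - -9\right)^{2}} = - \sqrt{289 + \left(7 + 9 + 9\right)^{2}} = - \sqrt{289 + 25^{2}} = - \sqrt{289 + 625} = - \sqrt{914}$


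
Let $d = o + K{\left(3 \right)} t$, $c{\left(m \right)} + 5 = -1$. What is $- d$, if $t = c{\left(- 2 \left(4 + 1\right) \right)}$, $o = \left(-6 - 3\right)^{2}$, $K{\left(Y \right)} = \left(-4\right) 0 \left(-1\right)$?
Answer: $-81$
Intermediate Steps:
$K{\left(Y \right)} = 0$ ($K{\left(Y \right)} = 0 \left(-1\right) = 0$)
$c{\left(m \right)} = -6$ ($c{\left(m \right)} = -5 - 1 = -6$)
$o = 81$ ($o = \left(-9\right)^{2} = 81$)
$t = -6$
$d = 81$ ($d = 81 + 0 \left(-6\right) = 81 + 0 = 81$)
$- d = \left(-1\right) 81 = -81$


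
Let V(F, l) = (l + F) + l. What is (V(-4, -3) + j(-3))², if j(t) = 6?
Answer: 16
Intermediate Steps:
V(F, l) = F + 2*l (V(F, l) = (F + l) + l = F + 2*l)
(V(-4, -3) + j(-3))² = ((-4 + 2*(-3)) + 6)² = ((-4 - 6) + 6)² = (-10 + 6)² = (-4)² = 16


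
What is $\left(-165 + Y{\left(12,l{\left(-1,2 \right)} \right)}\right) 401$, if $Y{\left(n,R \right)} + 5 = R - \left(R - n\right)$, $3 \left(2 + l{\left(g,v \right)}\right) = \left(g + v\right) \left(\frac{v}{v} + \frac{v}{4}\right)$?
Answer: $-63358$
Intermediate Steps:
$l{\left(g,v \right)} = -2 + \frac{\left(1 + \frac{v}{4}\right) \left(g + v\right)}{3}$ ($l{\left(g,v \right)} = -2 + \frac{\left(g + v\right) \left(\frac{v}{v} + \frac{v}{4}\right)}{3} = -2 + \frac{\left(g + v\right) \left(1 + v \frac{1}{4}\right)}{3} = -2 + \frac{\left(g + v\right) \left(1 + \frac{v}{4}\right)}{3} = -2 + \frac{\left(1 + \frac{v}{4}\right) \left(g + v\right)}{3}$)
$Y{\left(n,R \right)} = -5 + n$ ($Y{\left(n,R \right)} = -5 + \left(R - \left(R - n\right)\right) = -5 + n$)
$\left(-165 + Y{\left(12,l{\left(-1,2 \right)} \right)}\right) 401 = \left(-165 + \left(-5 + 12\right)\right) 401 = \left(-165 + 7\right) 401 = \left(-158\right) 401 = -63358$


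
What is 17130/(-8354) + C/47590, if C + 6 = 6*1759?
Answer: -181774677/99391715 ≈ -1.8289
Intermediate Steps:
C = 10548 (C = -6 + 6*1759 = -6 + 10554 = 10548)
17130/(-8354) + C/47590 = 17130/(-8354) + 10548/47590 = 17130*(-1/8354) + 10548*(1/47590) = -8565/4177 + 5274/23795 = -181774677/99391715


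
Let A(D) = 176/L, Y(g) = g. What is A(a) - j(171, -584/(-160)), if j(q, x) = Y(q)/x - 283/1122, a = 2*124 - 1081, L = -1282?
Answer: -2453636149/52501746 ≈ -46.734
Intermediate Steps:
a = -833 (a = 248 - 1081 = -833)
j(q, x) = -283/1122 + q/x (j(q, x) = q/x - 283/1122 = -283/1122 + q/x)
A(D) = -88/641 (A(D) = 176/(-1282) = 176*(-1/1282) = -88/641)
A(a) - j(171, -584/(-160)) = -88/641 - (-283/1122 + 171/((-584/(-160)))) = -88/641 - (-283/1122 + 171/((-584*(-1/160)))) = -88/641 - (-283/1122 + 171/(73/20)) = -88/641 - (-283/1122 + 171*(20/73)) = -88/641 - (-283/1122 + 3420/73) = -88/641 - 1*3816581/81906 = -88/641 - 3816581/81906 = -2453636149/52501746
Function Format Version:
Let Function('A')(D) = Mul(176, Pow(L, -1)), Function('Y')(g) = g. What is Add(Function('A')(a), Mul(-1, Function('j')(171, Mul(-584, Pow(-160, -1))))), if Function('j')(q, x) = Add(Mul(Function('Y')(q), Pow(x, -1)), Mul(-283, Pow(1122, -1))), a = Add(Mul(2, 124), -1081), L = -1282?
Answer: Rational(-2453636149, 52501746) ≈ -46.734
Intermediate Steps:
a = -833 (a = Add(248, -1081) = -833)
Function('j')(q, x) = Add(Rational(-283, 1122), Mul(q, Pow(x, -1))) (Function('j')(q, x) = Add(Mul(q, Pow(x, -1)), Mul(-283, Pow(1122, -1))) = Add(Mul(q, Pow(x, -1)), Mul(-283, Rational(1, 1122))) = Add(Mul(q, Pow(x, -1)), Rational(-283, 1122)) = Add(Rational(-283, 1122), Mul(q, Pow(x, -1))))
Function('A')(D) = Rational(-88, 641) (Function('A')(D) = Mul(176, Pow(-1282, -1)) = Mul(176, Rational(-1, 1282)) = Rational(-88, 641))
Add(Function('A')(a), Mul(-1, Function('j')(171, Mul(-584, Pow(-160, -1))))) = Add(Rational(-88, 641), Mul(-1, Add(Rational(-283, 1122), Mul(171, Pow(Mul(-584, Pow(-160, -1)), -1))))) = Add(Rational(-88, 641), Mul(-1, Add(Rational(-283, 1122), Mul(171, Pow(Mul(-584, Rational(-1, 160)), -1))))) = Add(Rational(-88, 641), Mul(-1, Add(Rational(-283, 1122), Mul(171, Pow(Rational(73, 20), -1))))) = Add(Rational(-88, 641), Mul(-1, Add(Rational(-283, 1122), Mul(171, Rational(20, 73))))) = Add(Rational(-88, 641), Mul(-1, Add(Rational(-283, 1122), Rational(3420, 73)))) = Add(Rational(-88, 641), Mul(-1, Rational(3816581, 81906))) = Add(Rational(-88, 641), Rational(-3816581, 81906)) = Rational(-2453636149, 52501746)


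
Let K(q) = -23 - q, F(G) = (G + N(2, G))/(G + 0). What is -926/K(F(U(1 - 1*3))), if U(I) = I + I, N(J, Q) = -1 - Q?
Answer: 3704/93 ≈ 39.828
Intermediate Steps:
U(I) = 2*I
F(G) = -1/G (F(G) = (G + (-1 - G))/(G + 0) = -1/G)
-926/K(F(U(1 - 1*3))) = -926/(-23 - (-1)/(2*(1 - 1*3))) = -926/(-23 - (-1)/(2*(1 - 3))) = -926/(-23 - (-1)/(2*(-2))) = -926/(-23 - (-1)/(-4)) = -926/(-23 - (-1)*(-1)/4) = -926/(-23 - 1*¼) = -926/(-23 - ¼) = -926/(-93/4) = -926*(-4/93) = 3704/93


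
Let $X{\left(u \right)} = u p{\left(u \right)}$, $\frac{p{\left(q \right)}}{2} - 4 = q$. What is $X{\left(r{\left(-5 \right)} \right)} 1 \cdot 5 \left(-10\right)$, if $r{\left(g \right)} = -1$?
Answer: $300$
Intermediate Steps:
$p{\left(q \right)} = 8 + 2 q$
$X{\left(u \right)} = u \left(8 + 2 u\right)$
$X{\left(r{\left(-5 \right)} \right)} 1 \cdot 5 \left(-10\right) = 2 \left(-1\right) \left(4 - 1\right) 1 \cdot 5 \left(-10\right) = 2 \left(-1\right) 3 \cdot 5 \left(-10\right) = \left(-6\right) 5 \left(-10\right) = \left(-30\right) \left(-10\right) = 300$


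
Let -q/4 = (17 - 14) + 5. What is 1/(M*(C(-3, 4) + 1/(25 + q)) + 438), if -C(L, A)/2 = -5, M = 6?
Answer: 7/3480 ≈ 0.0020115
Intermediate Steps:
C(L, A) = 10 (C(L, A) = -2*(-5) = 10)
q = -32 (q = -4*((17 - 14) + 5) = -4*(3 + 5) = -4*8 = -32)
1/(M*(C(-3, 4) + 1/(25 + q)) + 438) = 1/(6*(10 + 1/(25 - 32)) + 438) = 1/(6*(10 + 1/(-7)) + 438) = 1/(6*(10 - ⅐) + 438) = 1/(6*(69/7) + 438) = 1/(414/7 + 438) = 1/(3480/7) = 7/3480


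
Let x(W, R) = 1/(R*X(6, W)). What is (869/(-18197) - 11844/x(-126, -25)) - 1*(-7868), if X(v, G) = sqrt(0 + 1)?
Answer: 5531304827/18197 ≈ 3.0397e+5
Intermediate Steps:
X(v, G) = 1 (X(v, G) = sqrt(1) = 1)
x(W, R) = 1/R (x(W, R) = 1/(R*1) = 1/R)
(869/(-18197) - 11844/x(-126, -25)) - 1*(-7868) = (869/(-18197) - 11844/(1/(-25))) - 1*(-7868) = (869*(-1/18197) - 11844/(-1/25)) + 7868 = (-869/18197 - 11844*(-25)) + 7868 = (-869/18197 + 296100) + 7868 = 5388130831/18197 + 7868 = 5531304827/18197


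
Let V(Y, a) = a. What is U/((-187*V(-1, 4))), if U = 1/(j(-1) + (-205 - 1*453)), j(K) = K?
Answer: 1/492932 ≈ 2.0287e-6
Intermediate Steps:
U = -1/659 (U = 1/(-1 + (-205 - 1*453)) = 1/(-1 + (-205 - 453)) = 1/(-1 - 658) = 1/(-659) = -1/659 ≈ -0.0015175)
U/((-187*V(-1, 4))) = -1/(659*((-187*4))) = -1/659/(-748) = -1/659*(-1/748) = 1/492932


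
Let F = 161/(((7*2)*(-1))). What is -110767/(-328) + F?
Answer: 106995/328 ≈ 326.20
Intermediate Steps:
F = -23/2 (F = 161/((14*(-1))) = 161/(-14) = 161*(-1/14) = -23/2 ≈ -11.500)
-110767/(-328) + F = -110767/(-328) - 23/2 = -110767*(-1)/328 - 23/2 = -257*(-431/328) - 23/2 = 110767/328 - 23/2 = 106995/328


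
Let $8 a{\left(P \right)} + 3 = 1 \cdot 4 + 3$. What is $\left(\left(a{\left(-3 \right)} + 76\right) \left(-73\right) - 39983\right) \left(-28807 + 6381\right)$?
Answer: $1021896755$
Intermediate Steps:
$a{\left(P \right)} = \frac{1}{2}$ ($a{\left(P \right)} = - \frac{3}{8} + \frac{1 \cdot 4 + 3}{8} = - \frac{3}{8} + \frac{4 + 3}{8} = - \frac{3}{8} + \frac{1}{8} \cdot 7 = - \frac{3}{8} + \frac{7}{8} = \frac{1}{2}$)
$\left(\left(a{\left(-3 \right)} + 76\right) \left(-73\right) - 39983\right) \left(-28807 + 6381\right) = \left(\left(\frac{1}{2} + 76\right) \left(-73\right) - 39983\right) \left(-28807 + 6381\right) = \left(\frac{153}{2} \left(-73\right) - 39983\right) \left(-22426\right) = \left(- \frac{11169}{2} - 39983\right) \left(-22426\right) = \left(- \frac{91135}{2}\right) \left(-22426\right) = 1021896755$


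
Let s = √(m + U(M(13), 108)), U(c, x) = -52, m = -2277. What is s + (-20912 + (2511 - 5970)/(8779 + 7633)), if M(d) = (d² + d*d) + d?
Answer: -343211203/16412 + I*√2329 ≈ -20912.0 + 48.26*I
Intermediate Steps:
M(d) = d + 2*d² (M(d) = (d² + d²) + d = 2*d² + d = d + 2*d²)
s = I*√2329 (s = √(-2277 - 52) = √(-2329) = I*√2329 ≈ 48.26*I)
s + (-20912 + (2511 - 5970)/(8779 + 7633)) = I*√2329 + (-20912 + (2511 - 5970)/(8779 + 7633)) = I*√2329 + (-20912 - 3459/16412) = I*√2329 - 343211203/16412 = -343211203/16412 + I*√2329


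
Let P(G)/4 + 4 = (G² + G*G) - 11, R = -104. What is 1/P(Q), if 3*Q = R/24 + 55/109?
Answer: -962361/45201628 ≈ -0.021290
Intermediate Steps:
Q = -1252/981 (Q = (-104/24 + 55/109)/3 = (-104*1/24 + 55*(1/109))/3 = (-13/3 + 55/109)/3 = (⅓)*(-1252/327) = -1252/981 ≈ -1.2762)
P(G) = -60 + 8*G² (P(G) = -16 + 4*((G² + G*G) - 11) = -16 + 4*((G² + G²) - 11) = -16 + 4*(2*G² - 11) = -16 + 4*(-11 + 2*G²) = -16 + (-44 + 8*G²) = -60 + 8*G²)
1/P(Q) = 1/(-60 + 8*(-1252/981)²) = 1/(-60 + 8*(1567504/962361)) = 1/(-60 + 12540032/962361) = 1/(-45201628/962361) = -962361/45201628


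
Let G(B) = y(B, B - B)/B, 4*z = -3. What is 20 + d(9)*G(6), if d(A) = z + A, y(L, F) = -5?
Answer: 105/8 ≈ 13.125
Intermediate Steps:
z = -¾ (z = (¼)*(-3) = -¾ ≈ -0.75000)
d(A) = -¾ + A
G(B) = -5/B
20 + d(9)*G(6) = 20 + (-¾ + 9)*(-5/6) = 20 + 33*(-5*⅙)/4 = 20 + (33/4)*(-⅚) = 20 - 55/8 = 105/8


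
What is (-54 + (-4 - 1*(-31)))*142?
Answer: -3834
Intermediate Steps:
(-54 + (-4 - 1*(-31)))*142 = (-54 + (-4 + 31))*142 = (-54 + 27)*142 = -27*142 = -3834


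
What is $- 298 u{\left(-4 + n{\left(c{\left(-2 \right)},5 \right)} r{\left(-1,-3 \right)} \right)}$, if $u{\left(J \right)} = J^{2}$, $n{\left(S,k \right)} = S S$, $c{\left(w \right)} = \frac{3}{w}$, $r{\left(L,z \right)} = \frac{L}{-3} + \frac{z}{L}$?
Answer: $- \frac{7301}{2} \approx -3650.5$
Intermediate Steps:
$r{\left(L,z \right)} = - \frac{L}{3} + \frac{z}{L}$ ($r{\left(L,z \right)} = L \left(- \frac{1}{3}\right) + \frac{z}{L} = - \frac{L}{3} + \frac{z}{L}$)
$n{\left(S,k \right)} = S^{2}$
$- 298 u{\left(-4 + n{\left(c{\left(-2 \right)},5 \right)} r{\left(-1,-3 \right)} \right)} = - 298 \left(-4 + \left(\frac{3}{-2}\right)^{2} \left(\left(- \frac{1}{3}\right) \left(-1\right) - \frac{3}{-1}\right)\right)^{2} = - 298 \left(-4 + \left(3 \left(- \frac{1}{2}\right)\right)^{2} \left(\frac{1}{3} - -3\right)\right)^{2} = - 298 \left(-4 + \left(- \frac{3}{2}\right)^{2} \left(\frac{1}{3} + 3\right)\right)^{2} = - 298 \left(-4 + \frac{9}{4} \cdot \frac{10}{3}\right)^{2} = - 298 \left(-4 + \frac{15}{2}\right)^{2} = - 298 \left(\frac{7}{2}\right)^{2} = \left(-298\right) \frac{49}{4} = - \frac{7301}{2}$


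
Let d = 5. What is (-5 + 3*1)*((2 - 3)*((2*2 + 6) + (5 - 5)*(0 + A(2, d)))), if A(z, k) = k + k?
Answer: 20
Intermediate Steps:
A(z, k) = 2*k
(-5 + 3*1)*((2 - 3)*((2*2 + 6) + (5 - 5)*(0 + A(2, d)))) = (-5 + 3*1)*((2 - 3)*((2*2 + 6) + (5 - 5)*(0 + 2*5))) = (-5 + 3)*(-((4 + 6) + 0*(0 + 10))) = -(-2)*(10 + 0*10) = -(-2)*(10 + 0) = -(-2)*10 = -2*(-10) = 20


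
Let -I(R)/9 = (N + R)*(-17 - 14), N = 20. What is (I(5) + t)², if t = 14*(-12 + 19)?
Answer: 50027329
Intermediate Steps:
I(R) = 5580 + 279*R (I(R) = -9*(20 + R)*(-17 - 14) = -9*(20 + R)*(-31) = -9*(-620 - 31*R) = 5580 + 279*R)
t = 98 (t = 14*7 = 98)
(I(5) + t)² = ((5580 + 279*5) + 98)² = ((5580 + 1395) + 98)² = (6975 + 98)² = 7073² = 50027329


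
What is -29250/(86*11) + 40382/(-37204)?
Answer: -281604593/8798746 ≈ -32.005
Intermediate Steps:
-29250/(86*11) + 40382/(-37204) = -29250/946 + 40382*(-1/37204) = -29250*1/946 - 20191/18602 = -14625/473 - 20191/18602 = -281604593/8798746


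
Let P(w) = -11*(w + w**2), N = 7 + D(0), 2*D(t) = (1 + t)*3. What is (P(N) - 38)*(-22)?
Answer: 40755/2 ≈ 20378.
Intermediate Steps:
D(t) = 3/2 + 3*t/2 (D(t) = ((1 + t)*3)/2 = (3 + 3*t)/2 = 3/2 + 3*t/2)
N = 17/2 (N = 7 + (3/2 + (3/2)*0) = 7 + (3/2 + 0) = 7 + 3/2 = 17/2 ≈ 8.5000)
P(w) = -11*w - 11*w**2
(P(N) - 38)*(-22) = (-11*17/2*(1 + 17/2) - 38)*(-22) = (-11*17/2*19/2 - 38)*(-22) = (-3553/4 - 38)*(-22) = -3705/4*(-22) = 40755/2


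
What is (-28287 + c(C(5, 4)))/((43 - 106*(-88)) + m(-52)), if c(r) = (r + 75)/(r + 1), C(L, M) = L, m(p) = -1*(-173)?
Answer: -84821/28632 ≈ -2.9625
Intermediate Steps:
m(p) = 173
c(r) = (75 + r)/(1 + r)
(-28287 + c(C(5, 4)))/((43 - 106*(-88)) + m(-52)) = (-28287 + (75 + 5)/(1 + 5))/((43 - 106*(-88)) + 173) = (-28287 + 80/6)/((43 + 9328) + 173) = (-28287 + (⅙)*80)/(9371 + 173) = (-28287 + 40/3)/9544 = -84821/3*1/9544 = -84821/28632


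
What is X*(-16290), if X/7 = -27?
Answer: 3078810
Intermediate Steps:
X = -189 (X = 7*(-27) = -189)
X*(-16290) = -189*(-16290) = 3078810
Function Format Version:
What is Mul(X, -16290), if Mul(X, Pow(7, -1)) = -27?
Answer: 3078810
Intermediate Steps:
X = -189 (X = Mul(7, -27) = -189)
Mul(X, -16290) = Mul(-189, -16290) = 3078810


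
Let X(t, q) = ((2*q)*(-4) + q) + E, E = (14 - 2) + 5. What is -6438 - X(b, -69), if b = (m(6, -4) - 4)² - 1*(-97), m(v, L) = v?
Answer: -6938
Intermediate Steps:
E = 17 (E = 12 + 5 = 17)
b = 101 (b = (6 - 4)² - 1*(-97) = 2² + 97 = 4 + 97 = 101)
X(t, q) = 17 - 7*q (X(t, q) = ((2*q)*(-4) + q) + 17 = (-8*q + q) + 17 = -7*q + 17 = 17 - 7*q)
-6438 - X(b, -69) = -6438 - (17 - 7*(-69)) = -6438 - (17 + 483) = -6438 - 1*500 = -6438 - 500 = -6938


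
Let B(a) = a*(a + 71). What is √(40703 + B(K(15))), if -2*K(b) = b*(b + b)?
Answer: √75353 ≈ 274.50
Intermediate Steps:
K(b) = -b² (K(b) = -b*(b + b)/2 = -b*2*b/2 = -b²)
B(a) = a*(71 + a)
√(40703 + B(K(15))) = √(40703 + (-1*15²)*(71 - 1*15²)) = √(40703 + (-1*225)*(71 - 1*225)) = √(40703 - 225*(71 - 225)) = √(40703 - 225*(-154)) = √(40703 + 34650) = √75353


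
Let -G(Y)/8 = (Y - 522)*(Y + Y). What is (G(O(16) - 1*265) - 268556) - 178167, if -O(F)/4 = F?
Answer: -4926387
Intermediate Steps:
O(F) = -4*F
G(Y) = -16*Y*(-522 + Y) (G(Y) = -8*(Y - 522)*(Y + Y) = -8*(-522 + Y)*2*Y = -16*Y*(-522 + Y))
(G(O(16) - 1*265) - 268556) - 178167 = (16*(-4*16 - 1*265)*(522 - (-4*16 - 1*265)) - 268556) - 178167 = (16*(-64 - 265)*(522 - (-64 - 265)) - 268556) - 178167 = (16*(-329)*(522 - 1*(-329)) - 268556) - 178167 = (16*(-329)*(522 + 329) - 268556) - 178167 = (16*(-329)*851 - 268556) - 178167 = (-4479664 - 268556) - 178167 = -4748220 - 178167 = -4926387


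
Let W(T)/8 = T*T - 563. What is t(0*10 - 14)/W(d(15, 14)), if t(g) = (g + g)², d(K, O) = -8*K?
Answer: 98/13837 ≈ 0.0070825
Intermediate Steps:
t(g) = 4*g² (t(g) = (2*g)² = 4*g²)
W(T) = -4504 + 8*T² (W(T) = 8*(T*T - 563) = 8*(T² - 563) = 8*(-563 + T²) = -4504 + 8*T²)
t(0*10 - 14)/W(d(15, 14)) = (4*(0*10 - 14)²)/(-4504 + 8*(-8*15)²) = (4*(0 - 14)²)/(-4504 + 8*(-120)²) = (4*(-14)²)/(-4504 + 8*14400) = (4*196)/(-4504 + 115200) = 784/110696 = 784*(1/110696) = 98/13837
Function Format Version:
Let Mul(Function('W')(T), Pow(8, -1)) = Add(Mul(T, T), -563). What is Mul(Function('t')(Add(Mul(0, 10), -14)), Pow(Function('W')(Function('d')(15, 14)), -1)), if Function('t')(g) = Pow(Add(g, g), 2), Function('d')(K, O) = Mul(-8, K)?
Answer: Rational(98, 13837) ≈ 0.0070825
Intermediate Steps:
Function('t')(g) = Mul(4, Pow(g, 2)) (Function('t')(g) = Pow(Mul(2, g), 2) = Mul(4, Pow(g, 2)))
Function('W')(T) = Add(-4504, Mul(8, Pow(T, 2))) (Function('W')(T) = Mul(8, Add(Mul(T, T), -563)) = Mul(8, Add(Pow(T, 2), -563)) = Mul(8, Add(-563, Pow(T, 2))) = Add(-4504, Mul(8, Pow(T, 2))))
Mul(Function('t')(Add(Mul(0, 10), -14)), Pow(Function('W')(Function('d')(15, 14)), -1)) = Mul(Mul(4, Pow(Add(Mul(0, 10), -14), 2)), Pow(Add(-4504, Mul(8, Pow(Mul(-8, 15), 2))), -1)) = Mul(Mul(4, Pow(Add(0, -14), 2)), Pow(Add(-4504, Mul(8, Pow(-120, 2))), -1)) = Mul(Mul(4, Pow(-14, 2)), Pow(Add(-4504, Mul(8, 14400)), -1)) = Mul(Mul(4, 196), Pow(Add(-4504, 115200), -1)) = Mul(784, Pow(110696, -1)) = Mul(784, Rational(1, 110696)) = Rational(98, 13837)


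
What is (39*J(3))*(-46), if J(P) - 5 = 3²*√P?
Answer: -8970 - 16146*√3 ≈ -36936.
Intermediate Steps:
J(P) = 5 + 9*√P (J(P) = 5 + 3²*√P = 5 + 9*√P)
(39*J(3))*(-46) = (39*(5 + 9*√3))*(-46) = (195 + 351*√3)*(-46) = -8970 - 16146*√3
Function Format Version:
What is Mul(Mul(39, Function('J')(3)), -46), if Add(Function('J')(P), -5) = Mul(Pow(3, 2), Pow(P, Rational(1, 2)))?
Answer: Add(-8970, Mul(-16146, Pow(3, Rational(1, 2)))) ≈ -36936.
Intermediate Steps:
Function('J')(P) = Add(5, Mul(9, Pow(P, Rational(1, 2)))) (Function('J')(P) = Add(5, Mul(Pow(3, 2), Pow(P, Rational(1, 2)))) = Add(5, Mul(9, Pow(P, Rational(1, 2)))))
Mul(Mul(39, Function('J')(3)), -46) = Mul(Mul(39, Add(5, Mul(9, Pow(3, Rational(1, 2))))), -46) = Mul(Add(195, Mul(351, Pow(3, Rational(1, 2)))), -46) = Add(-8970, Mul(-16146, Pow(3, Rational(1, 2))))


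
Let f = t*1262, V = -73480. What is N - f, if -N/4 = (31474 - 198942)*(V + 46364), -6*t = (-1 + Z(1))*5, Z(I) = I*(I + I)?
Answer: -54492744301/3 ≈ -1.8164e+10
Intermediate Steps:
Z(I) = 2*I**2 (Z(I) = I*(2*I) = 2*I**2)
t = -5/6 (t = -(-1 + 2*1**2)*5/6 = -(-1 + 2*1)*5/6 = -(-1 + 2)*5/6 = -5/6 ≈ -0.83333)
N = -18164249152 (N = -4*(31474 - 198942)*(-73480 + 46364) = -(-669872)*(-27116) = -4*4541062288 = -18164249152)
f = -3155/3 (f = -5/6*1262 = -3155/3 ≈ -1051.7)
N - f = -18164249152 - 1*(-3155/3) = -18164249152 + 3155/3 = -54492744301/3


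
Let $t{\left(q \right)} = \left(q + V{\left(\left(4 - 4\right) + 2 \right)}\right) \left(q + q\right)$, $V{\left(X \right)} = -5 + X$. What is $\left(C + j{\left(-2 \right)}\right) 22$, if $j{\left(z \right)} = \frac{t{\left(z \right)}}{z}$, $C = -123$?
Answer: $-2926$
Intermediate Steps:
$t{\left(q \right)} = 2 q \left(-3 + q\right)$ ($t{\left(q \right)} = \left(q + \left(-5 + \left(\left(4 - 4\right) + 2\right)\right)\right) \left(q + q\right) = \left(q + \left(-5 + \left(0 + 2\right)\right)\right) 2 q = \left(q + \left(-5 + 2\right)\right) 2 q = \left(q - 3\right) 2 q = \left(-3 + q\right) 2 q = 2 q \left(-3 + q\right)$)
$j{\left(z \right)} = -6 + 2 z$ ($j{\left(z \right)} = \frac{2 z \left(-3 + z\right)}{z} = -6 + 2 z$)
$\left(C + j{\left(-2 \right)}\right) 22 = \left(-123 + \left(-6 + 2 \left(-2\right)\right)\right) 22 = \left(-123 - 10\right) 22 = \left(-133\right) 22 = -2926$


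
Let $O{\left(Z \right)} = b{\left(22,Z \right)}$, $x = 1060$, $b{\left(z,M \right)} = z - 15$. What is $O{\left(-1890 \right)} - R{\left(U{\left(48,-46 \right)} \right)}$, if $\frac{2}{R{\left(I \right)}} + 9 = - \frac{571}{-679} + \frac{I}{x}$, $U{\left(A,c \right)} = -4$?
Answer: $\frac{10641323}{1468779} \approx 7.245$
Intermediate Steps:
$b{\left(z,M \right)} = -15 + z$
$R{\left(I \right)} = \frac{2}{- \frac{5540}{679} + \frac{I}{1060}}$ ($R{\left(I \right)} = \frac{2}{-9 + \left(- \frac{571}{-679} + \frac{I}{1060}\right)} = \frac{2}{-9 + \left(\left(-571\right) \left(- \frac{1}{679}\right) + I \frac{1}{1060}\right)} = \frac{2}{-9 + \left(\frac{571}{679} + \frac{I}{1060}\right)} = \frac{2}{- \frac{5540}{679} + \frac{I}{1060}}$)
$O{\left(Z \right)} = 7$ ($O{\left(Z \right)} = -15 + 22 = 7$)
$O{\left(-1890 \right)} - R{\left(U{\left(48,-46 \right)} \right)} = 7 - \frac{1439480}{-5872400 + 679 \left(-4\right)} = 7 - \frac{1439480}{-5872400 - 2716} = 7 - \frac{1439480}{-5875116} = 7 - 1439480 \left(- \frac{1}{5875116}\right) = 7 - - \frac{359870}{1468779} = 7 + \frac{359870}{1468779} = \frac{10641323}{1468779}$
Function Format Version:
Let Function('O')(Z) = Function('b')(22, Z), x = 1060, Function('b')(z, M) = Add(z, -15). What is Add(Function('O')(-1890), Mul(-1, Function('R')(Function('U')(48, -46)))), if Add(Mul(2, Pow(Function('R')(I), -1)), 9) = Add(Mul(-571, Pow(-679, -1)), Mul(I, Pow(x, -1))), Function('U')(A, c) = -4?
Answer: Rational(10641323, 1468779) ≈ 7.2450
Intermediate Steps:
Function('b')(z, M) = Add(-15, z)
Function('R')(I) = Mul(2, Pow(Add(Rational(-5540, 679), Mul(Rational(1, 1060), I)), -1)) (Function('R')(I) = Mul(2, Pow(Add(-9, Add(Mul(-571, Pow(-679, -1)), Mul(I, Pow(1060, -1)))), -1)) = Mul(2, Pow(Add(-9, Add(Mul(-571, Rational(-1, 679)), Mul(I, Rational(1, 1060)))), -1)) = Mul(2, Pow(Add(-9, Add(Rational(571, 679), Mul(Rational(1, 1060), I))), -1)) = Mul(2, Pow(Add(Rational(-5540, 679), Mul(Rational(1, 1060), I)), -1)))
Function('O')(Z) = 7 (Function('O')(Z) = Add(-15, 22) = 7)
Add(Function('O')(-1890), Mul(-1, Function('R')(Function('U')(48, -46)))) = Add(7, Mul(-1, Mul(1439480, Pow(Add(-5872400, Mul(679, -4)), -1)))) = Add(7, Mul(-1, Mul(1439480, Pow(Add(-5872400, -2716), -1)))) = Add(7, Mul(-1, Mul(1439480, Pow(-5875116, -1)))) = Add(7, Mul(-1, Mul(1439480, Rational(-1, 5875116)))) = Add(7, Mul(-1, Rational(-359870, 1468779))) = Add(7, Rational(359870, 1468779)) = Rational(10641323, 1468779)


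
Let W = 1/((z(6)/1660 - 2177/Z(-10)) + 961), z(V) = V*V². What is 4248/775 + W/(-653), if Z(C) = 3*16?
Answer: 50602983913608/9231950211275 ≈ 5.4813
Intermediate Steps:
Z(C) = 48
z(V) = V³
W = 19920/18242257 (W = 1/((6³/1660 - 2177/48) + 961) = 1/((216*(1/1660) - 2177*1/48) + 961) = 1/((54/415 - 2177/48) + 961) = 1/(-900863/19920 + 961) = 1/(18242257/19920) = 19920/18242257 ≈ 0.0010920)
4248/775 + W/(-653) = 4248/775 + (19920/18242257)/(-653) = 4248*(1/775) + (19920/18242257)*(-1/653) = 4248/775 - 19920/11912193821 = 50602983913608/9231950211275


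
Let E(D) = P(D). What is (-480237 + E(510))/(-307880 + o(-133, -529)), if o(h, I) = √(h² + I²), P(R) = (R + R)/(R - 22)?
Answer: 901913816646/578217760907 + 58588659*√297530/11564355218140 ≈ 1.5626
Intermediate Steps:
P(R) = 2*R/(-22 + R) (P(R) = (2*R)/(-22 + R) = 2*R/(-22 + R))
o(h, I) = √(I² + h²)
E(D) = 2*D/(-22 + D)
(-480237 + E(510))/(-307880 + o(-133, -529)) = (-480237 + 2*510/(-22 + 510))/(-307880 + √((-529)² + (-133)²)) = (-480237 + 2*510/488)/(-307880 + √(279841 + 17689)) = (-480237 + 2*510*(1/488))/(-307880 + √297530) = (-480237 + 255/122)/(-307880 + √297530) = -58588659/(122*(-307880 + √297530))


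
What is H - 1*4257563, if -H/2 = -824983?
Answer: -2607597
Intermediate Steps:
H = 1649966 (H = -2*(-824983) = 1649966)
H - 1*4257563 = 1649966 - 1*4257563 = 1649966 - 4257563 = -2607597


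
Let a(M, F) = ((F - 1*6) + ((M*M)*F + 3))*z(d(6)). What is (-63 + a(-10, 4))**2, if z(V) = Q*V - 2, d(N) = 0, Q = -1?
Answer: 748225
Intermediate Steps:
z(V) = -2 - V (z(V) = -V - 2 = -2 - V)
a(M, F) = 6 - 2*F - 2*F*M**2 (a(M, F) = ((F - 1*6) + ((M*M)*F + 3))*(-2 - 1*0) = ((F - 6) + (M**2*F + 3))*(-2 + 0) = ((-6 + F) + (F*M**2 + 3))*(-2) = ((-6 + F) + (3 + F*M**2))*(-2) = (-3 + F + F*M**2)*(-2) = 6 - 2*F - 2*F*M**2)
(-63 + a(-10, 4))**2 = (-63 + (6 - 2*4 - 2*4*(-10)**2))**2 = (-63 + (6 - 8 - 2*4*100))**2 = (-63 + (6 - 8 - 800))**2 = (-63 - 802)**2 = (-865)**2 = 748225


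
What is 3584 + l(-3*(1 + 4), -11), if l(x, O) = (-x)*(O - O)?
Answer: 3584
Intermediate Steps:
l(x, O) = 0 (l(x, O) = -x*0 = 0)
3584 + l(-3*(1 + 4), -11) = 3584 + 0 = 3584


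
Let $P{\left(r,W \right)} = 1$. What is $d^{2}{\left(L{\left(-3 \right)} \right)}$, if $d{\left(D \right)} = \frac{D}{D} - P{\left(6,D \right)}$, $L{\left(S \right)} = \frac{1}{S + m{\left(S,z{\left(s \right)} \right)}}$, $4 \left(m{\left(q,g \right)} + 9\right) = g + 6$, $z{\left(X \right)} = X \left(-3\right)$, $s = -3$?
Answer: $0$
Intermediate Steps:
$z{\left(X \right)} = - 3 X$
$m{\left(q,g \right)} = - \frac{15}{2} + \frac{g}{4}$ ($m{\left(q,g \right)} = -9 + \frac{g + 6}{4} = -9 + \frac{6 + g}{4} = -9 + \left(\frac{3}{2} + \frac{g}{4}\right) = - \frac{15}{2} + \frac{g}{4}$)
$L{\left(S \right)} = \frac{1}{- \frac{21}{4} + S}$ ($L{\left(S \right)} = \frac{1}{S - \left(\frac{15}{2} - \frac{\left(-3\right) \left(-3\right)}{4}\right)} = \frac{1}{S + \left(- \frac{15}{2} + \frac{1}{4} \cdot 9\right)} = \frac{1}{S + \left(- \frac{15}{2} + \frac{9}{4}\right)} = \frac{1}{S - \frac{21}{4}} = \frac{1}{- \frac{21}{4} + S}$)
$d{\left(D \right)} = 0$ ($d{\left(D \right)} = \frac{D}{D} - 1 = 1 - 1 = 0$)
$d^{2}{\left(L{\left(-3 \right)} \right)} = 0^{2} = 0$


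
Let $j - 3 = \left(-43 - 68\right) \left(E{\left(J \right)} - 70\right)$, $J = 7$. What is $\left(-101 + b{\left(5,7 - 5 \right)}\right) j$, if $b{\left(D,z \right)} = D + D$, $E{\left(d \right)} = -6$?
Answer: $-767949$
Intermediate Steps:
$b{\left(D,z \right)} = 2 D$
$j = 8439$ ($j = 3 + \left(-43 - 68\right) \left(-6 - 70\right) = 3 - -8436 = 3 + 8436 = 8439$)
$\left(-101 + b{\left(5,7 - 5 \right)}\right) j = \left(-101 + 2 \cdot 5\right) 8439 = \left(-101 + 10\right) 8439 = \left(-91\right) 8439 = -767949$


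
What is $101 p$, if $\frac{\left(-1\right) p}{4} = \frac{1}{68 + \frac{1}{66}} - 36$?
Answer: $\frac{65261352}{4489} \approx 14538.0$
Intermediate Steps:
$p = \frac{646152}{4489}$ ($p = - 4 \left(\frac{1}{68 + \frac{1}{66}} - 36\right) = - 4 \left(\frac{1}{\frac{4489}{66}} - 36\right) = - 4 \left(\frac{66}{4489} - 36\right) = \left(-4\right) \left(- \frac{161538}{4489}\right) = \frac{646152}{4489} \approx 143.94$)
$101 p = 101 \cdot \frac{646152}{4489} = \frac{65261352}{4489}$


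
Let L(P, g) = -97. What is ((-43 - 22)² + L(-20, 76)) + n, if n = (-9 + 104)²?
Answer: 13153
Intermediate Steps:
n = 9025 (n = 95² = 9025)
((-43 - 22)² + L(-20, 76)) + n = ((-43 - 22)² - 97) + 9025 = ((-65)² - 97) + 9025 = (4225 - 97) + 9025 = 4128 + 9025 = 13153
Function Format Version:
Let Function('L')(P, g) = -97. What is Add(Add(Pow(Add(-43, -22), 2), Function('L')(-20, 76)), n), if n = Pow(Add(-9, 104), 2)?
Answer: 13153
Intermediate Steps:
n = 9025 (n = Pow(95, 2) = 9025)
Add(Add(Pow(Add(-43, -22), 2), Function('L')(-20, 76)), n) = Add(Add(Pow(Add(-43, -22), 2), -97), 9025) = Add(Add(Pow(-65, 2), -97), 9025) = Add(Add(4225, -97), 9025) = Add(4128, 9025) = 13153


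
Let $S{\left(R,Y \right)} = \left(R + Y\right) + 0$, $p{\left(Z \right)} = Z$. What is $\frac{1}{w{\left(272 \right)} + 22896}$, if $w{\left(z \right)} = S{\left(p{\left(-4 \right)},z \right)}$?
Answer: $\frac{1}{23164} \approx 4.317 \cdot 10^{-5}$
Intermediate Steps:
$S{\left(R,Y \right)} = R + Y$
$w{\left(z \right)} = -4 + z$
$\frac{1}{w{\left(272 \right)} + 22896} = \frac{1}{\left(-4 + 272\right) + 22896} = \frac{1}{268 + 22896} = \frac{1}{23164}$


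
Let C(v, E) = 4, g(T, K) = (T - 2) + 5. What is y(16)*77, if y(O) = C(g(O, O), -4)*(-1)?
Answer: -308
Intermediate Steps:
g(T, K) = 3 + T (g(T, K) = (-2 + T) + 5 = 3 + T)
y(O) = -4 (y(O) = 4*(-1) = -4)
y(16)*77 = -4*77 = -308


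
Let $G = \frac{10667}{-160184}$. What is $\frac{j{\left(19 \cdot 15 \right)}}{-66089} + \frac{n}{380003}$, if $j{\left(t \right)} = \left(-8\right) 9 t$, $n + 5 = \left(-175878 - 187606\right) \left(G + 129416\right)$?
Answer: $- \frac{124497400075876503873}{1005715975520282} \approx -1.2379 \cdot 10^{5}$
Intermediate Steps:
$G = - \frac{10667}{160184}$ ($G = 10667 \left(- \frac{1}{160184}\right) = - \frac{10667}{160184} \approx -0.066592$)
$n = - \frac{1883788714325097}{40046}$ ($n = -5 + \left(-175878 - 187606\right) \left(- \frac{10667}{160184} + 129416\right) = -5 - \frac{1883788714124867}{40046} = - \frac{1883788714325097}{40046} \approx -4.7041 \cdot 10^{10}$)
$j{\left(t \right)} = - 72 t$
$\frac{j{\left(19 \cdot 15 \right)}}{-66089} + \frac{n}{380003} = \frac{\left(-72\right) 19 \cdot 15}{-66089} - \frac{1883788714325097}{40046 \cdot 380003} = \left(-72\right) 285 \left(- \frac{1}{66089}\right) - \frac{1883788714325097}{15217600138} = \left(-20520\right) \left(- \frac{1}{66089}\right) - \frac{1883788714325097}{15217600138} = \frac{20520}{66089} - \frac{1883788714325097}{15217600138} = - \frac{124497400075876503873}{1005715975520282}$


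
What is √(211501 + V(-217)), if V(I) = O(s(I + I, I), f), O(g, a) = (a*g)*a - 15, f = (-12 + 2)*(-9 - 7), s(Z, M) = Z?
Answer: I*√10898914 ≈ 3301.4*I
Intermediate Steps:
f = 160 (f = -10*(-16) = 160)
O(g, a) = -15 + g*a² (O(g, a) = g*a² - 15 = -15 + g*a²)
V(I) = -15 + 51200*I (V(I) = -15 + (I + I)*160² = -15 + (2*I)*25600 = -15 + 51200*I)
√(211501 + V(-217)) = √(211501 + (-15 + 51200*(-217))) = √(211501 + (-15 - 11110400)) = √(211501 - 11110415) = √(-10898914) = I*√10898914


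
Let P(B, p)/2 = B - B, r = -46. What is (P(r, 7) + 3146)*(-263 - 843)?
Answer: -3479476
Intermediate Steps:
P(B, p) = 0 (P(B, p) = 2*(B - B) = 2*0 = 0)
(P(r, 7) + 3146)*(-263 - 843) = (0 + 3146)*(-263 - 843) = 3146*(-1106) = -3479476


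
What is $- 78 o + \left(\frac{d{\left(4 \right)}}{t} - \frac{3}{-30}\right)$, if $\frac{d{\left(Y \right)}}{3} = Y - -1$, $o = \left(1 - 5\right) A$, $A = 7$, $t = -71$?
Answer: $\frac{1550561}{710} \approx 2183.9$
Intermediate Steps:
$o = -28$ ($o = \left(1 - 5\right) 7 = \left(-4\right) 7 = -28$)
$d{\left(Y \right)} = 3 + 3 Y$ ($d{\left(Y \right)} = 3 \left(Y - -1\right) = 3 \left(Y + 1\right) = 3 \left(1 + Y\right) = 3 + 3 Y$)
$- 78 o + \left(\frac{d{\left(4 \right)}}{t} - \frac{3}{-30}\right) = \left(-78\right) \left(-28\right) + \left(\frac{3 + 3 \cdot 4}{-71} - \frac{3}{-30}\right) = 2184 + \left(\left(3 + 12\right) \left(- \frac{1}{71}\right) - - \frac{1}{10}\right) = 2184 + \left(15 \left(- \frac{1}{71}\right) + \frac{1}{10}\right) = 2184 + \left(- \frac{15}{71} + \frac{1}{10}\right) = 2184 - \frac{79}{710} = \frac{1550561}{710}$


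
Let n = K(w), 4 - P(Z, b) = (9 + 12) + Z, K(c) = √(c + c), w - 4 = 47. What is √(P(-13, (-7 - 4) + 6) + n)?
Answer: √(-4 + √102) ≈ 2.4697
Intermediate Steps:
w = 51 (w = 4 + 47 = 51)
K(c) = √2*√c (K(c) = √(2*c) = √2*√c)
P(Z, b) = -17 - Z (P(Z, b) = 4 - ((9 + 12) + Z) = 4 - (21 + Z) = 4 + (-21 - Z) = -17 - Z)
n = √102 (n = √2*√51 = √102 ≈ 10.100)
√(P(-13, (-7 - 4) + 6) + n) = √((-17 - 1*(-13)) + √102) = √((-17 + 13) + √102) = √(-4 + √102)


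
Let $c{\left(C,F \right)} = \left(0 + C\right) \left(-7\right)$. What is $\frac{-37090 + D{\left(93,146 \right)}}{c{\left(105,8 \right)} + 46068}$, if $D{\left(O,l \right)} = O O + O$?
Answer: $- \frac{28348}{45333} \approx -0.62533$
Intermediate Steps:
$c{\left(C,F \right)} = - 7 C$ ($c{\left(C,F \right)} = C \left(-7\right) = - 7 C$)
$D{\left(O,l \right)} = O + O^{2}$ ($D{\left(O,l \right)} = O^{2} + O = O + O^{2}$)
$\frac{-37090 + D{\left(93,146 \right)}}{c{\left(105,8 \right)} + 46068} = \frac{-37090 + 93 \left(1 + 93\right)}{\left(-7\right) 105 + 46068} = \frac{-37090 + 93 \cdot 94}{-735 + 46068} = \frac{-37090 + 8742}{45333} = \left(-28348\right) \frac{1}{45333} = - \frac{28348}{45333}$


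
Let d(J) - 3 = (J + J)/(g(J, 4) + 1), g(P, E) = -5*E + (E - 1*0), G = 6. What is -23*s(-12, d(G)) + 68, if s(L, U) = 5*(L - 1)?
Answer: 1563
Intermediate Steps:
g(P, E) = -4*E (g(P, E) = -5*E + (E + 0) = -5*E + E = -4*E)
d(J) = 3 - 2*J/15 (d(J) = 3 + (J + J)/(-4*4 + 1) = 3 + (2*J)/(-16 + 1) = 3 + (2*J)/(-15) = 3 + (2*J)*(-1/15) = 3 - 2*J/15)
s(L, U) = -5 + 5*L (s(L, U) = 5*(-1 + L) = -5 + 5*L)
-23*s(-12, d(G)) + 68 = -23*(-5 + 5*(-12)) + 68 = -23*(-5 - 60) + 68 = -23*(-65) + 68 = 1495 + 68 = 1563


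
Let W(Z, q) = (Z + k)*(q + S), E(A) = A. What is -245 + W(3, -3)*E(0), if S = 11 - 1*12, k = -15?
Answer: -245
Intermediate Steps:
S = -1 (S = 11 - 12 = -1)
W(Z, q) = (-1 + q)*(-15 + Z) (W(Z, q) = (Z - 15)*(q - 1) = (-15 + Z)*(-1 + q) = (-1 + q)*(-15 + Z))
-245 + W(3, -3)*E(0) = -245 + (15 - 1*3 - 15*(-3) + 3*(-3))*0 = -245 + (15 - 3 + 45 - 9)*0 = -245 + 48*0 = -245 + 0 = -245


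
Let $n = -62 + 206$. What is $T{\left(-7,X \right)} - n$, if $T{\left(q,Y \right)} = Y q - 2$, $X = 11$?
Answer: $-223$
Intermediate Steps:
$T{\left(q,Y \right)} = -2 + Y q$
$n = 144$
$T{\left(-7,X \right)} - n = \left(-2 + 11 \left(-7\right)\right) - 144 = \left(-2 - 77\right) - 144 = -79 - 144 = -223$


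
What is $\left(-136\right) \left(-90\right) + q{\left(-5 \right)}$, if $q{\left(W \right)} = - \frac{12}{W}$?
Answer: $\frac{61212}{5} \approx 12242.0$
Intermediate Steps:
$\left(-136\right) \left(-90\right) + q{\left(-5 \right)} = \left(-136\right) \left(-90\right) - \frac{12}{-5} = 12240 - - \frac{12}{5} = 12240 + \frac{12}{5} = \frac{61212}{5}$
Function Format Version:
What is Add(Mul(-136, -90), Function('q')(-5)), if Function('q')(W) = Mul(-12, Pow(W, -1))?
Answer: Rational(61212, 5) ≈ 12242.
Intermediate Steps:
Add(Mul(-136, -90), Function('q')(-5)) = Add(Mul(-136, -90), Mul(-12, Pow(-5, -1))) = Add(12240, Mul(-12, Rational(-1, 5))) = Add(12240, Rational(12, 5)) = Rational(61212, 5)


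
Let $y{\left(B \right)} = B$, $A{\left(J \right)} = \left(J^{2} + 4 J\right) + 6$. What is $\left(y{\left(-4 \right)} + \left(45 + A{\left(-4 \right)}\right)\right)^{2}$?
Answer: $2209$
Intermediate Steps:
$A{\left(J \right)} = 6 + J^{2} + 4 J$
$\left(y{\left(-4 \right)} + \left(45 + A{\left(-4 \right)}\right)\right)^{2} = \left(-4 + \left(45 + \left(6 + \left(-4\right)^{2} + 4 \left(-4\right)\right)\right)\right)^{2} = \left(-4 + \left(45 + \left(6 + 16 - 16\right)\right)\right)^{2} = \left(-4 + \left(45 + 6\right)\right)^{2} = \left(-4 + 51\right)^{2} = 47^{2} = 2209$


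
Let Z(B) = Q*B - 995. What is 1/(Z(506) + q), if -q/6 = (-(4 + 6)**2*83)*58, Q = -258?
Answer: 1/2756857 ≈ 3.6273e-7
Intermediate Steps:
Z(B) = -995 - 258*B (Z(B) = -258*B - 995 = -995 - 258*B)
q = 2888400 (q = -6*-(4 + 6)**2*83*58 = -6*-1*10**2*83*58 = -6*-1*100*83*58 = -6*(-100*83)*58 = -(-49800)*58 = -6*(-481400) = 2888400)
1/(Z(506) + q) = 1/((-995 - 258*506) + 2888400) = 1/((-995 - 130548) + 2888400) = 1/(-131543 + 2888400) = 1/2756857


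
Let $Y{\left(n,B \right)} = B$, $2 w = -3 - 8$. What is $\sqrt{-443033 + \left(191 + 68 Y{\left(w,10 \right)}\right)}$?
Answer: $i \sqrt{442162} \approx 664.95 i$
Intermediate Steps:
$w = - \frac{11}{2}$ ($w = \frac{-3 - 8}{2} = \frac{1}{2} \left(-11\right) = - \frac{11}{2} \approx -5.5$)
$\sqrt{-443033 + \left(191 + 68 Y{\left(w,10 \right)}\right)} = \sqrt{-443033 + \left(191 + 68 \cdot 10\right)} = \sqrt{-443033 + \left(191 + 680\right)} = \sqrt{-443033 + 871} = \sqrt{-442162} = i \sqrt{442162}$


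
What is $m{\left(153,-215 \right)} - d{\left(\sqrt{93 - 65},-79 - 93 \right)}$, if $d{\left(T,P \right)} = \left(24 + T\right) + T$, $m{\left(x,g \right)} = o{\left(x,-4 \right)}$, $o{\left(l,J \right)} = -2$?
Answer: $-26 - 4 \sqrt{7} \approx -36.583$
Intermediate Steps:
$m{\left(x,g \right)} = -2$
$d{\left(T,P \right)} = 24 + 2 T$
$m{\left(153,-215 \right)} - d{\left(\sqrt{93 - 65},-79 - 93 \right)} = -2 - \left(24 + 2 \sqrt{93 - 65}\right) = -2 - \left(24 + 2 \sqrt{28}\right) = -2 - \left(24 + 2 \cdot 2 \sqrt{7}\right) = -2 - \left(24 + 4 \sqrt{7}\right) = -26 - 4 \sqrt{7}$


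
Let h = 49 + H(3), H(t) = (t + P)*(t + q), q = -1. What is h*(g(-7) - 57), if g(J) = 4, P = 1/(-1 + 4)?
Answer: -8851/3 ≈ -2950.3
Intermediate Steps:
P = ⅓ (P = 1/3 = ⅓ ≈ 0.33333)
H(t) = (-1 + t)*(⅓ + t) (H(t) = (t + ⅓)*(t - 1) = (⅓ + t)*(-1 + t) = (-1 + t)*(⅓ + t))
h = 167/3 (h = 49 + (-⅓ + 3² - ⅔*3) = 49 + (-⅓ + 9 - 2) = 49 + 20/3 = 167/3 ≈ 55.667)
h*(g(-7) - 57) = 167*(4 - 57)/3 = (167/3)*(-53) = -8851/3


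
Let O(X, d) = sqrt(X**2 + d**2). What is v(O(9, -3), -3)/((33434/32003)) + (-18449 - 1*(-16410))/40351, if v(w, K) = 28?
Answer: 18044856779/674547667 ≈ 26.751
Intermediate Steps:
v(O(9, -3), -3)/((33434/32003)) + (-18449 - 1*(-16410))/40351 = 28/((33434/32003)) + (-18449 - 1*(-16410))/40351 = 28/((33434*(1/32003))) + (-18449 + 16410)*(1/40351) = 28/(33434/32003) - 2039*1/40351 = 28*(32003/33434) - 2039/40351 = 448042/16717 - 2039/40351 = 18044856779/674547667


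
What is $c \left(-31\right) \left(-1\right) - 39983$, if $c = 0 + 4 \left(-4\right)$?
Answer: $-40479$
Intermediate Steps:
$c = -16$ ($c = 0 - 16 = -16$)
$c \left(-31\right) \left(-1\right) - 39983 = \left(-16\right) \left(-31\right) \left(-1\right) - 39983 = 496 \left(-1\right) - 39983 = -496 - 39983 = -40479$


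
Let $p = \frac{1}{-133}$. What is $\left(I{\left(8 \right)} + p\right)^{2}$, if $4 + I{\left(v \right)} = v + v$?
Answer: $\frac{2544025}{17689} \approx 143.82$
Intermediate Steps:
$p = - \frac{1}{133} \approx -0.0075188$
$I{\left(v \right)} = -4 + 2 v$ ($I{\left(v \right)} = -4 + \left(v + v\right) = -4 + 2 v$)
$\left(I{\left(8 \right)} + p\right)^{2} = \left(\left(-4 + 2 \cdot 8\right) - \frac{1}{133}\right)^{2} = \left(\left(-4 + 16\right) - \frac{1}{133}\right)^{2} = \left(12 - \frac{1}{133}\right)^{2} = \left(\frac{1595}{133}\right)^{2} = \frac{2544025}{17689}$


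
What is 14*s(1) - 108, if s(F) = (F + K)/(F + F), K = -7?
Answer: -150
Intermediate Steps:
s(F) = (-7 + F)/(2*F) (s(F) = (F - 7)/(F + F) = (-7 + F)/((2*F)) = (-7 + F)*(1/(2*F)) = (-7 + F)/(2*F))
14*s(1) - 108 = 14*((½)*(-7 + 1)/1) - 108 = 14*((½)*1*(-6)) - 108 = 14*(-3) - 108 = -42 - 108 = -150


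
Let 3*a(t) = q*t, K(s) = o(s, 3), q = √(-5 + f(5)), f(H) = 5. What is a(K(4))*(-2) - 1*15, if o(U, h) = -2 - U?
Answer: -15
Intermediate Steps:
q = 0 (q = √(-5 + 5) = √0 = 0)
K(s) = -2 - s
a(t) = 0 (a(t) = (0*t)/3 = (⅓)*0 = 0)
a(K(4))*(-2) - 1*15 = 0*(-2) - 1*15 = 0 - 15 = -15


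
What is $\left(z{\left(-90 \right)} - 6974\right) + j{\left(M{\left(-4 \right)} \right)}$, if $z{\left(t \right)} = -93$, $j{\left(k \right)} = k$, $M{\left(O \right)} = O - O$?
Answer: $-7067$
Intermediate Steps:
$M{\left(O \right)} = 0$
$\left(z{\left(-90 \right)} - 6974\right) + j{\left(M{\left(-4 \right)} \right)} = \left(-93 - 6974\right) + 0 = -7067 + 0 = -7067$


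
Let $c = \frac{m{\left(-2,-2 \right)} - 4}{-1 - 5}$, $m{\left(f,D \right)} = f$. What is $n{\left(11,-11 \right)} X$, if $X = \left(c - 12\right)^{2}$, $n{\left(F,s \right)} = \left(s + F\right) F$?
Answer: $0$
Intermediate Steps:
$c = 1$ ($c = \frac{-2 - 4}{-1 - 5} = - \frac{6}{-6} = \left(-6\right) \left(- \frac{1}{6}\right) = 1$)
$n{\left(F,s \right)} = F \left(F + s\right)$ ($n{\left(F,s \right)} = \left(F + s\right) F = F \left(F + s\right)$)
$X = 121$ ($X = \left(1 - 12\right)^{2} = \left(-11\right)^{2} = 121$)
$n{\left(11,-11 \right)} X = 11 \left(11 - 11\right) 121 = 11 \cdot 0 \cdot 121 = 0 \cdot 121 = 0$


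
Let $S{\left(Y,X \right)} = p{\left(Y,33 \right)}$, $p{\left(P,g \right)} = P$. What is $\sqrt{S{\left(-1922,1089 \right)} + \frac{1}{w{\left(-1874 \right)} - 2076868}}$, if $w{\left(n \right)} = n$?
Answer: $\frac{5 i \sqrt{332211419184270}}{2078742} \approx 43.841 i$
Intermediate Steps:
$S{\left(Y,X \right)} = Y$
$\sqrt{S{\left(-1922,1089 \right)} + \frac{1}{w{\left(-1874 \right)} - 2076868}} = \sqrt{-1922 + \frac{1}{-1874 - 2076868}} = \sqrt{-1922 + \frac{1}{-2078742}} = \sqrt{-1922 - \frac{1}{2078742}} = \sqrt{- \frac{3995342125}{2078742}} = \frac{5 i \sqrt{332211419184270}}{2078742}$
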